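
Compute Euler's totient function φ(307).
306

307 = 307
φ(n) = n × ∏(1 - 1/p) for each prime p dividing n
φ(307) = 307 × (1 - 1/307) = 306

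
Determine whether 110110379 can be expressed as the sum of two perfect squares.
Not possible

Factorization: 110110379 = 41 × 139^3
By Fermat: n is sum of two squares iff every prime p ≡ 3 (mod 4) appears to even power.
Prime(s) ≡ 3 (mod 4) with odd exponent: [(139, 3)]
Therefore 110110379 cannot be expressed as a² + b².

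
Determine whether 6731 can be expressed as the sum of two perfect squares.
Not possible

Factorization: 6731 = 53 × 127
By Fermat: n is sum of two squares iff every prime p ≡ 3 (mod 4) appears to even power.
Prime(s) ≡ 3 (mod 4) with odd exponent: [(127, 1)]
Therefore 6731 cannot be expressed as a² + b².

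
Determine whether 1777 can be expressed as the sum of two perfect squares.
16² + 39² (a=16, b=39)

Factorization: 1777 = 1777
By Fermat: n is sum of two squares iff every prime p ≡ 3 (mod 4) appears to even power.
All primes ≡ 3 (mod 4) appear to even power.
Search a = 0, 1, 2, … for 1777 - a² a perfect square: first hit at a = 16: 1777 - 256 = 1521 = 39².
1777 = 16² + 39² = 256 + 1521 ✓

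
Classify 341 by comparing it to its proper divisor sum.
deficient

Proper divisors of 341: sum = 1 + 11 + 31 = 43
Since 43 < 341, 341 is deficient.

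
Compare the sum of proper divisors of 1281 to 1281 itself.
deficient

Proper divisors of 1281: sum = 1 + 3 + 7 + 21 + 61 + 183 + 427 = 703
Since 703 < 1281, 1281 is deficient.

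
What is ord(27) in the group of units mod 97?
16

97 is prime, so ord(27) divides φ(97) = 96.
Divisors of 96: 1, 2, 3, 4, 6, 8, 12, 16, 24, 32, 48, 96.
Repeated squaring: 27^1 ≡ 27, 27^2 ≡ 50, 27^4 ≡ 75, 27^8 ≡ 96, 27^16 ≡ 1, 27^32 ≡ 1, 27^64 ≡ 1 (mod 97).
Test 27^d mod 97 for each divisor d in increasing order:
27^1 ≡ 27
27^2 ≡ 50
27^3 = 27^2·27^1 ≡ 89
27^4 ≡ 75
27^6 = 27^4·27^2 ≡ 64
27^8 ≡ 96
27^12 = 27^8·27^4 ≡ 22
27^16 ≡ 1  ← first divisor giving 1
The order is 16.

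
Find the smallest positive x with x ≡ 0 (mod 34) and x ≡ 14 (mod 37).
680

Using Chinese Remainder Theorem:
M = 34 × 37 = 1258
M1 = 37, M2 = 34
y1 = 37^(-1) mod 34 = 23
y2 = 34^(-1) mod 37 = 12
x = (0×37×23 + 14×34×12) mod 1258 = 680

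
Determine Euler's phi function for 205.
160

205 = 5 × 41
φ(n) = n × ∏(1 - 1/p) for each prime p dividing n
φ(205) = 205 × (1 - 1/5) × (1 - 1/41) = 160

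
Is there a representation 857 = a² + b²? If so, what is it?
4² + 29² (a=4, b=29)

Factorization: 857 = 857
By Fermat: n is sum of two squares iff every prime p ≡ 3 (mod 4) appears to even power.
All primes ≡ 3 (mod 4) appear to even power.
Search a = 0, 1, 2, … for 857 - a² a perfect square: first hit at a = 4: 857 - 16 = 841 = 29².
857 = 4² + 29² = 16 + 841 ✓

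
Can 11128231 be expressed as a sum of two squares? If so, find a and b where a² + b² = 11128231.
Not possible

Factorization: 11128231 = 37 × 67^3
By Fermat: n is sum of two squares iff every prime p ≡ 3 (mod 4) appears to even power.
Prime(s) ≡ 3 (mod 4) with odd exponent: [(67, 3)]
Therefore 11128231 cannot be expressed as a² + b².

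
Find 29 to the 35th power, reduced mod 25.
24

Repeated squaring. Binary of 35 = 100011.
29^1 ≡ 4 (mod 25); 29^2 ≡ 16 (mod 25); 29^4 ≡ 6 (mod 25); 29^8 ≡ 11 (mod 25); 29^16 ≡ 21 (mod 25); 29^32 ≡ 16 (mod 25)
29^35 = 29^1 × 29^2 × 29^32 ≡ 24 (mod 25)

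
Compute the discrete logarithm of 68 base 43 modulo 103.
10

Baby-step giant-step with step n = ⌈√103⌉ = 11.
Baby steps 43^j mod 103 (j:value) for j=0..10: 0:1, 1:43, 2:98, 3:94, 4:25, 5:45, 6:81, 7:84, 8:7, 9:95, 10:68.
h = 68 is already in the table at j=10, so x = 10.
Check: 43^10 ≡ 68 (mod 103).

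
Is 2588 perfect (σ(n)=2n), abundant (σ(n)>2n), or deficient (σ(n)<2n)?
deficient

Proper divisors of 2588: sum = 1 + 2 + 4 + 647 + 1294 = 1948
Since 1948 < 2588, 2588 is deficient.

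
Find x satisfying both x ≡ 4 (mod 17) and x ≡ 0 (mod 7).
21

Using Chinese Remainder Theorem:
M = 17 × 7 = 119
M1 = 7, M2 = 17
y1 = 7^(-1) mod 17 = 5
y2 = 17^(-1) mod 7 = 5
x = (4×7×5 + 0×17×5) mod 119 = 21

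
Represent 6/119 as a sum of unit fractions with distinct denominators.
1/20 + 1/2380

Greedy algorithm:
6/119: ceiling(119/6) = 20, use 1/20
1/2380: ceiling(2380/1) = 2380, use 1/2380
Result: 6/119 = 1/20 + 1/2380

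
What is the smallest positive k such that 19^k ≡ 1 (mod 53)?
52

53 is prime, so ord(19) divides φ(53) = 52.
Divisors of 52: 1, 2, 4, 13, 26, 52.
Repeated squaring: 19^1 ≡ 19, 19^2 ≡ 43, 19^4 ≡ 47, 19^8 ≡ 36, 19^16 ≡ 24, 19^32 ≡ 46 (mod 53).
Test 19^d mod 53 for each divisor d in increasing order:
19^1 ≡ 19
19^2 ≡ 43
19^4 ≡ 47
19^13 = 19^8·19^4·19^1 ≡ 30
19^26 = 19^16·19^8·19^2 ≡ 52
19^52 = 19^32·19^16·19^4 ≡ 1  ← first divisor giving 1
The order is 52.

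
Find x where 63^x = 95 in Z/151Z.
88

Baby-step giant-step with step n = ⌈√151⌉ = 13.
Baby steps 63^j mod 151 (j:value) for j=0..12: 0:1, 1:63, 2:43, 3:142, 4:37, 5:66, 6:81, 7:120, 8:10, 9:26, 10:128, 11:61, 12:68.
Giant-step multiplier: 63^(-13) ≡ 63^(150-13) = 63^137 ≡ 89 (mod 151).
Giant steps γ_i = 95·89^i mod 151: γ_0=95, γ_1=150, γ_2=62, γ_3=82, γ_4=50, γ_5=71, γ_6=128 (in table at j=10).
x = i·n + j = 6·13 + 10 = 88.
Check: 63^88 ≡ 95 (mod 151).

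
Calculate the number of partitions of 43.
63261

p(n) counts ways to write n as a sum of positive integers (order ignored).
Euler's pentagonal recurrence: p(k) = p(k-1) + p(k-2) - p(k-5) - p(k-7) + p(k-12) + p(k-15) - ... (offsets j(3j∓1)/2, signs ++--, p(0)=1, p(<0)=0).
DP table for k = 0..42: p(0)=1, p(1)=1, p(2)=2, p(3)=3, p(4)=5, p(5)=7, p(6)=11, p(7)=15, p(8)=22, p(9)=30, p(10)=42, p(11)=56, p(12)=77, p(13)=101, p(14)=135, p(15)=176, p(16)=231, p(17)=297, p(18)=385, p(19)=490, p(20)=627, p(21)=792, p(22)=1002, p(23)=1255, p(24)=1575, p(25)=1958, p(26)=2436, p(27)=3010, p(28)=3718, p(29)=4565, p(30)=5604, p(31)=6842, p(32)=8349, p(33)=10143, p(34)=12310, p(35)=14883, p(36)=17977, p(37)=21637, p(38)=26015, p(39)=31185, p(40)=37338, p(41)=44583, p(42)=53174.
Final step: p(43) = p(42) + p(41) - p(38) - p(36) + p(31) + p(28) - p(21) - p(17) + p(8) + p(3)
= 53174 + 44583 - 26015 - 17977 + 6842 + 3718 - 792 - 297 + 22 + 3
= 63261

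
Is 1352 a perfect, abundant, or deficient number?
abundant

Proper divisors of 1352: sum = 1 + 2 + 4 + 8 + 13 + 26 + 52 + 104 + 169 + 338 + 676 = 1393
Since 1393 > 1352, 1352 is abundant.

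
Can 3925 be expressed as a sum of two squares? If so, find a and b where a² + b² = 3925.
9² + 62² (a=9, b=62)

Factorization: 3925 = 5^2 × 157
By Fermat: n is sum of two squares iff every prime p ≡ 3 (mod 4) appears to even power.
All primes ≡ 3 (mod 4) appear to even power.
Search a = 0, 1, 2, … for 3925 - a² a perfect square: first hit at a = 9: 3925 - 81 = 3844 = 62².
3925 = 9² + 62² = 81 + 3844 ✓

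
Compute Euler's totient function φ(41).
40

41 = 41
φ(n) = n × ∏(1 - 1/p) for each prime p dividing n
φ(41) = 41 × (1 - 1/41) = 40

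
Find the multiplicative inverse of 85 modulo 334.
279

gcd(85, 334) = 1, so the inverse exists.
Extended Euclidean algorithm on (334, 85):
334 = 3 × 85 + 79  ⟹  79 = (1)·334 + (-3)·85
85 = 1 × 79 + 6  ⟹  6 = (-1)·334 + (4)·85
79 = 13 × 6 + 1  ⟹  1 = (14)·334 + (-55)·85
So (-55)·85 ≡ 1 (mod 334), i.e. 85^(-1) ≡ -55 ≡ 279 (mod 334).
Check: 85 × 279 = 23715 ≡ 1 (mod 334)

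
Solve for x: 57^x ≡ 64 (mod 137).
36

Baby-step giant-step with step n = ⌈√137⌉ = 12.
Baby steps 57^j mod 137 (j:value) for j=0..11: 0:1, 1:57, 2:98, 3:106, 4:14, 5:113, 6:2, 7:114, 8:59, 9:75, 10:28, 11:89.
Giant-step multiplier: 57^(-12) ≡ 57^(136-12) = 57^124 ≡ 103 (mod 137).
Giant steps γ_i = 64·103^i mod 137: γ_0=64, γ_1=16, γ_2=4, γ_3=1 (in table at j=0).
x = i·n + j = 3·12 + 0 = 36.
Check: 57^36 ≡ 64 (mod 137).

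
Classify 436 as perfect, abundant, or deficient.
deficient

Proper divisors of 436: sum = 1 + 2 + 4 + 109 + 218 = 334
Since 334 < 436, 436 is deficient.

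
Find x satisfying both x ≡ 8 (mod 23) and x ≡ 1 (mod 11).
100

Using Chinese Remainder Theorem:
M = 23 × 11 = 253
M1 = 11, M2 = 23
y1 = 11^(-1) mod 23 = 21
y2 = 23^(-1) mod 11 = 1
x = (8×11×21 + 1×23×1) mod 253 = 100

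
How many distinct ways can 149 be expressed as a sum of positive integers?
37027355200

p(n) counts ways to write n as a sum of positive integers (order ignored).
Euler's pentagonal recurrence: p(k) = p(k-1) + p(k-2) - p(k-5) - p(k-7) + p(k-12) + p(k-15) - ... (offsets j(3j∓1)/2, signs ++--, p(0)=1, p(<0)=0).
DP table for k = 0..148: p(0)=1, p(1)=1, p(2)=2, p(3)=3, p(4)=5, p(5)=7, p(6)=11, p(7)=15, p(8)=22, p(9)=30, p(10)=42, p(11)=56, p(12)=77, p(13)=101, p(14)=135, p(15)=176, p(16)=231, p(17)=297, p(18)=385, p(19)=490, p(20)=627, p(21)=792, p(22)=1002, p(23)=1255, p(24)=1575, p(25)=1958, p(26)=2436, p(27)=3010, p(28)=3718, p(29)=4565, p(30)=5604, p(31)=6842, p(32)=8349, p(33)=10143, p(34)=12310, p(35)=14883, p(36)=17977, p(37)=21637, p(38)=26015, p(39)=31185, p(40)=37338, p(41)=44583, p(42)=53174, p(43)=63261, p(44)=75175, p(45)=89134, p(46)=105558, p(47)=124754, p(48)=147273, p(49)=173525, p(50)=204226, p(51)=239943, p(52)=281589, p(53)=329931, p(54)=386155, p(55)=451276, p(56)=526823, p(57)=614154, p(58)=715220, p(59)=831820, p(60)=966467, p(61)=1121505, p(62)=1300156, p(63)=1505499, p(64)=1741630, p(65)=2012558, p(66)=2323520, p(67)=2679689, p(68)=3087735, p(69)=3554345, p(70)=4087968, p(71)=4697205, p(72)=5392783, p(73)=6185689, p(74)=7089500, p(75)=8118264, p(76)=9289091, p(77)=10619863, p(78)=12132164, p(79)=13848650, p(80)=15796476, p(81)=18004327, p(82)=20506255, p(83)=23338469, p(84)=26543660, p(85)=30167357, p(86)=34262962, p(87)=38887673, p(88)=44108109, p(89)=49995925, p(90)=56634173, p(91)=64112359, p(92)=72533807, p(93)=82010177, p(94)=92669720, p(95)=104651419, p(96)=118114304, p(97)=133230930, p(98)=150198136, p(99)=169229875, p(100)=190569292, p(101)=214481126, p(102)=241265379, p(103)=271248950, p(104)=304801365, p(105)=342325709, p(106)=384276336, p(107)=431149389, p(108)=483502844, p(109)=541946240, p(110)=607163746, p(111)=679903203, p(112)=761002156, p(113)=851376628, p(114)=952050665, p(115)=1064144451, p(116)=1188908248, p(117)=1327710076, p(118)=1482074143, p(119)=1653668665, p(120)=1844349560, p(121)=2056148051, p(122)=2291320912, p(123)=2552338241, p(124)=2841940500, p(125)=3163127352, p(126)=3519222692, p(127)=3913864295, p(128)=4351078600, p(129)=4835271870, p(130)=5371315400, p(131)=5964539504, p(132)=6620830889, p(133)=7346629512, p(134)=8149040695, p(135)=9035836076, p(136)=10015581680, p(137)=11097645016, p(138)=12292341831, p(139)=13610949895, p(140)=15065878135, p(141)=16670689208, p(142)=18440293320, p(143)=20390982757, p(144)=22540654445, p(145)=24908858009, p(146)=27517052599, p(147)=30388671978, p(148)=33549419497.
Final step: p(149) = p(148) + p(147) - p(144) - p(142) + p(137) + p(134) - p(127) - p(123) + p(114) + p(109) - p(98) - p(92) + p(79) + p(72) - p(57) - p(49) + p(32) + p(23) - p(4)
= 33549419497 + 30388671978 - 22540654445 - 18440293320 + 11097645016 + 8149040695 - 3913864295 - 2552338241 + 952050665 + 541946240 - 150198136 - 72533807 + 13848650 + 5392783 - 614154 - 173525 + 8349 + 1255 - 5
= 37027355200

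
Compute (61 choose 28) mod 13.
8

Using Lucas' theorem:
Write n=61 and k=28 in base 13:
n in base 13: [4, 9]
k in base 13: [2, 2]
C(61,28) mod 13 = ∏ C(n_i, k_i) mod 13
Digit binomials (mod 13): C(4,2) = 6; C(9,2) = 36 ≡ 10
Product: 6 × 10 = 60 ≡ 8 (mod 13)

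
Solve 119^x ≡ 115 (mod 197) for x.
117

Baby-step giant-step with step n = ⌈√197⌉ = 15.
Baby steps 119^j mod 197 (j:value) for j=0..14: 0:1, 1:119, 2:174, 3:21, 4:135, 5:108, 6:47, 7:77, 8:101, 9:2, 10:41, 11:151, 12:42, 13:73, 14:19.
Giant-step multiplier: 119^(-15) ≡ 119^(196-15) = 119^181 ≡ 153 (mod 197).
Giant steps γ_i = 115·153^i mod 197: γ_0=115, γ_1=62, γ_2=30, γ_3=59, γ_4=162, γ_5=161, γ_6=8, γ_7=42 (in table at j=12).
x = i·n + j = 7·15 + 12 = 117.
Check: 119^117 ≡ 115 (mod 197).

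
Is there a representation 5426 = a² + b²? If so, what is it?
49² + 55² (a=49, b=55)

Factorization: 5426 = 2 × 2713
By Fermat: n is sum of two squares iff every prime p ≡ 3 (mod 4) appears to even power.
All primes ≡ 3 (mod 4) appear to even power.
Search a = 0, 1, 2, … for 5426 - a² a perfect square: first hit at a = 49: 5426 - 2401 = 3025 = 55².
5426 = 49² + 55² = 2401 + 3025 ✓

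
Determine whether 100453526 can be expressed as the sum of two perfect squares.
Not possible

Factorization: 100453526 = 2 × 41 × 107^3
By Fermat: n is sum of two squares iff every prime p ≡ 3 (mod 4) appears to even power.
Prime(s) ≡ 3 (mod 4) with odd exponent: [(107, 3)]
Therefore 100453526 cannot be expressed as a² + b².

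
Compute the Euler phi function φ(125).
100

125 = 5^3
φ(n) = n × ∏(1 - 1/p) for each prime p dividing n
φ(125) = 125 × (1 - 1/5) = 100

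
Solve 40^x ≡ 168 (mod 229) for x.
42

Baby-step giant-step with step n = ⌈√229⌉ = 16.
Baby steps 40^j mod 229 (j:value) for j=0..15: 0:1, 1:40, 2:226, 3:109, 4:9, 5:131, 6:202, 7:65, 8:81, 9:34, 10:215, 11:127, 12:42, 13:77, 14:103, 15:227.
Giant-step multiplier: 40^(-16) ≡ 40^(228-16) = 40^212 ≡ 83 (mod 229).
Giant steps γ_i = 168·83^i mod 229: γ_0=168, γ_1=204, γ_2=215 (in table at j=10).
x = i·n + j = 2·16 + 10 = 42.
Check: 40^42 ≡ 168 (mod 229).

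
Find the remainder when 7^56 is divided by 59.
53

Repeated squaring. Binary of 56 = 111000.
7^1 ≡ 7 (mod 59); 7^2 ≡ 49 (mod 59); 7^4 ≡ 41 (mod 59); 7^8 ≡ 29 (mod 59); 7^16 ≡ 15 (mod 59); 7^32 ≡ 48 (mod 59)
7^56 = 7^8 × 7^16 × 7^32 ≡ 53 (mod 59)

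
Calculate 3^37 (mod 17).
5

Repeated squaring. Binary of 37 = 100101.
3^1 ≡ 3 (mod 17); 3^2 ≡ 9 (mod 17); 3^4 ≡ 13 (mod 17); 3^8 ≡ 16 (mod 17); 3^16 ≡ 1 (mod 17); 3^32 ≡ 1 (mod 17)
3^37 = 3^1 × 3^4 × 3^32 ≡ 5 (mod 17)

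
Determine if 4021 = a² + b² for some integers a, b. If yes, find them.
39² + 50² (a=39, b=50)

Factorization: 4021 = 4021
By Fermat: n is sum of two squares iff every prime p ≡ 3 (mod 4) appears to even power.
All primes ≡ 3 (mod 4) appear to even power.
Search a = 0, 1, 2, … for 4021 - a² a perfect square: first hit at a = 39: 4021 - 1521 = 2500 = 50².
4021 = 39² + 50² = 1521 + 2500 ✓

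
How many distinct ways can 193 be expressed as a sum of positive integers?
2168627105469

p(n) counts ways to write n as a sum of positive integers (order ignored).
Euler's pentagonal recurrence: p(k) = p(k-1) + p(k-2) - p(k-5) - p(k-7) + p(k-12) + p(k-15) - ... (offsets j(3j∓1)/2, signs ++--, p(0)=1, p(<0)=0).
DP table for k = 0..192: p(0)=1, p(1)=1, p(2)=2, p(3)=3, p(4)=5, p(5)=7, p(6)=11, p(7)=15, p(8)=22, p(9)=30, p(10)=42, p(11)=56, p(12)=77, p(13)=101, p(14)=135, p(15)=176, p(16)=231, p(17)=297, p(18)=385, p(19)=490, p(20)=627, p(21)=792, p(22)=1002, p(23)=1255, p(24)=1575, p(25)=1958, p(26)=2436, p(27)=3010, p(28)=3718, p(29)=4565, p(30)=5604, p(31)=6842, p(32)=8349, p(33)=10143, p(34)=12310, p(35)=14883, p(36)=17977, p(37)=21637, p(38)=26015, p(39)=31185, p(40)=37338, p(41)=44583, p(42)=53174, p(43)=63261, p(44)=75175, p(45)=89134, p(46)=105558, p(47)=124754, p(48)=147273, p(49)=173525, p(50)=204226, p(51)=239943, p(52)=281589, p(53)=329931, p(54)=386155, p(55)=451276, p(56)=526823, p(57)=614154, p(58)=715220, p(59)=831820, p(60)=966467, p(61)=1121505, p(62)=1300156, p(63)=1505499, p(64)=1741630, p(65)=2012558, p(66)=2323520, p(67)=2679689, p(68)=3087735, p(69)=3554345, p(70)=4087968, p(71)=4697205, p(72)=5392783, p(73)=6185689, p(74)=7089500, p(75)=8118264, p(76)=9289091, p(77)=10619863, p(78)=12132164, p(79)=13848650, p(80)=15796476, p(81)=18004327, p(82)=20506255, p(83)=23338469, p(84)=26543660, p(85)=30167357, p(86)=34262962, p(87)=38887673, p(88)=44108109, p(89)=49995925, p(90)=56634173, p(91)=64112359, p(92)=72533807, p(93)=82010177, p(94)=92669720, p(95)=104651419, p(96)=118114304, p(97)=133230930, p(98)=150198136, p(99)=169229875, p(100)=190569292, p(101)=214481126, p(102)=241265379, p(103)=271248950, p(104)=304801365, p(105)=342325709, p(106)=384276336, p(107)=431149389, p(108)=483502844, p(109)=541946240, p(110)=607163746, p(111)=679903203, p(112)=761002156, p(113)=851376628, p(114)=952050665, p(115)=1064144451, p(116)=1188908248, p(117)=1327710076, p(118)=1482074143, p(119)=1653668665, p(120)=1844349560, p(121)=2056148051, p(122)=2291320912, p(123)=2552338241, p(124)=2841940500, p(125)=3163127352, p(126)=3519222692, p(127)=3913864295, p(128)=4351078600, p(129)=4835271870, p(130)=5371315400, p(131)=5964539504, p(132)=6620830889, p(133)=7346629512, p(134)=8149040695, p(135)=9035836076, p(136)=10015581680, p(137)=11097645016, p(138)=12292341831, p(139)=13610949895, p(140)=15065878135, p(141)=16670689208, p(142)=18440293320, p(143)=20390982757, p(144)=22540654445, p(145)=24908858009, p(146)=27517052599, p(147)=30388671978, p(148)=33549419497, p(149)=37027355200, p(150)=40853235313, p(151)=45060624582, p(152)=49686288421, p(153)=54770336324, p(154)=60356673280, p(155)=66493182097, p(156)=73232243759, p(157)=80630964769, p(158)=88751778802, p(159)=97662728555, p(160)=107438159466, p(161)=118159068427, p(162)=129913904637, p(163)=142798995930, p(164)=156919475295, p(165)=172389800255, p(166)=189334822579, p(167)=207890420102, p(168)=228204732751, p(169)=250438925115, p(170)=274768617130, p(171)=301384802048, p(172)=330495499613, p(173)=362326859895, p(174)=397125074750, p(175)=435157697830, p(176)=476715857290, p(177)=522115831195, p(178)=571701605655, p(179)=625846753120, p(180)=684957390936, p(181)=749474411781, p(182)=819876908323, p(183)=896684817527, p(184)=980462880430, p(185)=1071823774337, p(186)=1171432692373, p(187)=1280011042268, p(188)=1398341745571, p(189)=1527273599625, p(190)=1667727404093, p(191)=1820701100652, p(192)=1987276856363.
Final step: p(193) = p(192) + p(191) - p(188) - p(186) + p(181) + p(178) - p(171) - p(167) + p(158) + p(153) - p(142) - p(136) + p(123) + p(116) - p(101) - p(93) + p(76) + p(67) - p(48) - p(38) + p(17) + p(6)
= 1987276856363 + 1820701100652 - 1398341745571 - 1171432692373 + 749474411781 + 571701605655 - 301384802048 - 207890420102 + 88751778802 + 54770336324 - 18440293320 - 10015581680 + 2552338241 + 1188908248 - 214481126 - 82010177 + 9289091 + 2679689 - 147273 - 26015 + 297 + 11
= 2168627105469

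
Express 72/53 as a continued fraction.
[1; 2, 1, 3, 1, 3]

Euclidean algorithm steps:
72 = 1 × 53 + 19
53 = 2 × 19 + 15
19 = 1 × 15 + 4
15 = 3 × 4 + 3
4 = 1 × 3 + 1
3 = 3 × 1 + 0
Continued fraction: [1; 2, 1, 3, 1, 3]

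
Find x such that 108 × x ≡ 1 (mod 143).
49

gcd(108, 143) = 1, so the inverse exists.
Extended Euclidean algorithm on (143, 108):
143 = 1 × 108 + 35  ⟹  35 = (1)·143 + (-1)·108
108 = 3 × 35 + 3  ⟹  3 = (-3)·143 + (4)·108
35 = 11 × 3 + 2  ⟹  2 = (34)·143 + (-45)·108
3 = 1 × 2 + 1  ⟹  1 = (-37)·143 + (49)·108
So (49)·108 ≡ 1 (mod 143), i.e. 108^(-1) ≡ 49 (mod 143).
Check: 108 × 49 = 5292 ≡ 1 (mod 143)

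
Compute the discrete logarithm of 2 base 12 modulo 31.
6

Baby-step giant-step with step n = ⌈√31⌉ = 6.
Baby steps 12^j mod 31 (j:value) for j=0..5: 0:1, 1:12, 2:20, 3:23, 4:28, 5:26.
Giant-step multiplier: 12^(-6) ≡ 12^(30-6) = 12^24 ≡ 16 (mod 31).
Giant steps γ_i = 2·16^i mod 31: γ_0=2, γ_1=1 (in table at j=0).
x = i·n + j = 1·6 + 0 = 6.
Check: 12^6 ≡ 2 (mod 31).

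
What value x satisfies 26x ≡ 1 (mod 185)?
121

gcd(26, 185) = 1, so the inverse exists.
Extended Euclidean algorithm on (185, 26):
185 = 7 × 26 + 3  ⟹  3 = (1)·185 + (-7)·26
26 = 8 × 3 + 2  ⟹  2 = (-8)·185 + (57)·26
3 = 1 × 2 + 1  ⟹  1 = (9)·185 + (-64)·26
So (-64)·26 ≡ 1 (mod 185), i.e. 26^(-1) ≡ -64 ≡ 121 (mod 185).
Check: 26 × 121 = 3146 ≡ 1 (mod 185)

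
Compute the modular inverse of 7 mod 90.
13

gcd(7, 90) = 1, so the inverse exists.
Extended Euclidean algorithm on (90, 7):
90 = 12 × 7 + 6  ⟹  6 = (1)·90 + (-12)·7
7 = 1 × 6 + 1  ⟹  1 = (-1)·90 + (13)·7
So (13)·7 ≡ 1 (mod 90), i.e. 7^(-1) ≡ 13 (mod 90).
Check: 7 × 13 = 91 ≡ 1 (mod 90)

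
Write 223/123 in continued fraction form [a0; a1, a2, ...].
[1; 1, 4, 2, 1, 7]

Euclidean algorithm steps:
223 = 1 × 123 + 100
123 = 1 × 100 + 23
100 = 4 × 23 + 8
23 = 2 × 8 + 7
8 = 1 × 7 + 1
7 = 7 × 1 + 0
Continued fraction: [1; 1, 4, 2, 1, 7]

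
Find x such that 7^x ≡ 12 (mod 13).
6

Baby-step giant-step with step n = ⌈√13⌉ = 4.
Baby steps 7^j mod 13 (j:value) for j=0..3: 0:1, 1:7, 2:10, 3:5.
Giant-step multiplier: 7^(-4) ≡ 7^(12-4) = 7^8 ≡ 3 (mod 13).
Giant steps γ_i = 12·3^i mod 13: γ_0=12, γ_1=10 (in table at j=2).
x = i·n + j = 1·4 + 2 = 6.
Check: 7^6 ≡ 12 (mod 13).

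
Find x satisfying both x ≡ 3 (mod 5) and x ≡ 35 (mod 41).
158

Using Chinese Remainder Theorem:
M = 5 × 41 = 205
M1 = 41, M2 = 5
y1 = 41^(-1) mod 5 = 1
y2 = 5^(-1) mod 41 = 33
x = (3×41×1 + 35×5×33) mod 205 = 158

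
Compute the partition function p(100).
190569292

p(n) counts ways to write n as a sum of positive integers (order ignored).
Euler's pentagonal recurrence: p(k) = p(k-1) + p(k-2) - p(k-5) - p(k-7) + p(k-12) + p(k-15) - ... (offsets j(3j∓1)/2, signs ++--, p(0)=1, p(<0)=0).
DP table for k = 0..99: p(0)=1, p(1)=1, p(2)=2, p(3)=3, p(4)=5, p(5)=7, p(6)=11, p(7)=15, p(8)=22, p(9)=30, p(10)=42, p(11)=56, p(12)=77, p(13)=101, p(14)=135, p(15)=176, p(16)=231, p(17)=297, p(18)=385, p(19)=490, p(20)=627, p(21)=792, p(22)=1002, p(23)=1255, p(24)=1575, p(25)=1958, p(26)=2436, p(27)=3010, p(28)=3718, p(29)=4565, p(30)=5604, p(31)=6842, p(32)=8349, p(33)=10143, p(34)=12310, p(35)=14883, p(36)=17977, p(37)=21637, p(38)=26015, p(39)=31185, p(40)=37338, p(41)=44583, p(42)=53174, p(43)=63261, p(44)=75175, p(45)=89134, p(46)=105558, p(47)=124754, p(48)=147273, p(49)=173525, p(50)=204226, p(51)=239943, p(52)=281589, p(53)=329931, p(54)=386155, p(55)=451276, p(56)=526823, p(57)=614154, p(58)=715220, p(59)=831820, p(60)=966467, p(61)=1121505, p(62)=1300156, p(63)=1505499, p(64)=1741630, p(65)=2012558, p(66)=2323520, p(67)=2679689, p(68)=3087735, p(69)=3554345, p(70)=4087968, p(71)=4697205, p(72)=5392783, p(73)=6185689, p(74)=7089500, p(75)=8118264, p(76)=9289091, p(77)=10619863, p(78)=12132164, p(79)=13848650, p(80)=15796476, p(81)=18004327, p(82)=20506255, p(83)=23338469, p(84)=26543660, p(85)=30167357, p(86)=34262962, p(87)=38887673, p(88)=44108109, p(89)=49995925, p(90)=56634173, p(91)=64112359, p(92)=72533807, p(93)=82010177, p(94)=92669720, p(95)=104651419, p(96)=118114304, p(97)=133230930, p(98)=150198136, p(99)=169229875.
Final step: p(100) = p(99) + p(98) - p(95) - p(93) + p(88) + p(85) - p(78) - p(74) + p(65) + p(60) - p(49) - p(43) + p(30) + p(23) - p(8) - p(0)
= 169229875 + 150198136 - 104651419 - 82010177 + 44108109 + 30167357 - 12132164 - 7089500 + 2012558 + 966467 - 173525 - 63261 + 5604 + 1255 - 22 - 1
= 190569292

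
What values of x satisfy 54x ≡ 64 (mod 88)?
x ≡ 24 (mod 44)

gcd(54, 88) = 2, which divides 64, so solutions exist.
Divide through by 2: 27x ≡ 32 (mod 44).
Find 27^(-1) mod 44 by the extended Euclidean algorithm:
44 = 1 × 27 + 17  ⟹  17 = (1)·44 + (-1)·27
27 = 1 × 17 + 10  ⟹  10 = (-1)·44 + (2)·27
17 = 1 × 10 + 7  ⟹  7 = (2)·44 + (-3)·27
10 = 1 × 7 + 3  ⟹  3 = (-3)·44 + (5)·27
7 = 2 × 3 + 1  ⟹  1 = (8)·44 + (-13)·27
So (-13)·27 ≡ 1 (mod 44), i.e. 27^(-1) ≡ -13 ≡ 31 (mod 44).
x ≡ 31 × 32 = 992 ≡ 24 (mod 44).
Check: 54 × 24 = 1296 ≡ 64 (mod 88).
x ≡ 24 (mod 44), giving 2 solutions mod 88.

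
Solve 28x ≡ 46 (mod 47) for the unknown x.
x ≡ 5 (mod 47)

gcd(28, 47) = 1, which divides 46, so solutions exist.
Find 28^(-1) mod 47 by the extended Euclidean algorithm:
47 = 1 × 28 + 19  ⟹  19 = (1)·47 + (-1)·28
28 = 1 × 19 + 9  ⟹  9 = (-1)·47 + (2)·28
19 = 2 × 9 + 1  ⟹  1 = (3)·47 + (-5)·28
So (-5)·28 ≡ 1 (mod 47), i.e. 28^(-1) ≡ -5 ≡ 42 (mod 47).
x ≡ 42 × 46 = 1932 ≡ 5 (mod 47).
Check: 28 × 5 = 140 ≡ 46 (mod 47).
Unique solution: x ≡ 5 (mod 47)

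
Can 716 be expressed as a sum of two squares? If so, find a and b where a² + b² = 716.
Not possible

Factorization: 716 = 2^2 × 179
By Fermat: n is sum of two squares iff every prime p ≡ 3 (mod 4) appears to even power.
Prime(s) ≡ 3 (mod 4) with odd exponent: [(179, 1)]
Therefore 716 cannot be expressed as a² + b².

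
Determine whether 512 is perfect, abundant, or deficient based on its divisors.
deficient

Proper divisors of 512: sum = 1 + 2 + 4 + 8 + 16 + 32 + 64 + 128 + 256 = 511
Since 511 < 512, 512 is deficient.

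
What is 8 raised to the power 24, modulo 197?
53

Repeated squaring. Binary of 24 = 11000.
8^1 ≡ 8 (mod 197); 8^2 ≡ 64 (mod 197); 8^4 ≡ 156 (mod 197); 8^8 ≡ 105 (mod 197); 8^16 ≡ 190 (mod 197)
8^24 = 8^8 × 8^16 ≡ 53 (mod 197)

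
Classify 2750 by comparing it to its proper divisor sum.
abundant

Proper divisors of 2750: sum = 1 + 2 + 5 + 10 + 11 + 22 + 25 + 50 + 55 + 110 + 125 + 250 + 275 + 550 + 1375 = 2866
Since 2866 > 2750, 2750 is abundant.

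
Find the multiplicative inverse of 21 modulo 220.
21

gcd(21, 220) = 1, so the inverse exists.
Extended Euclidean algorithm on (220, 21):
220 = 10 × 21 + 10  ⟹  10 = (1)·220 + (-10)·21
21 = 2 × 10 + 1  ⟹  1 = (-2)·220 + (21)·21
So (21)·21 ≡ 1 (mod 220), i.e. 21^(-1) ≡ 21 (mod 220).
Check: 21 × 21 = 441 ≡ 1 (mod 220)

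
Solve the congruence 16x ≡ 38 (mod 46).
x ≡ 11 (mod 23)

gcd(16, 46) = 2, which divides 38, so solutions exist.
Divide through by 2: 8x ≡ 19 (mod 23).
Find 8^(-1) mod 23 by the extended Euclidean algorithm:
23 = 2 × 8 + 7  ⟹  7 = (1)·23 + (-2)·8
8 = 1 × 7 + 1  ⟹  1 = (-1)·23 + (3)·8
So (3)·8 ≡ 1 (mod 23), i.e. 8^(-1) ≡ 3 (mod 23).
x ≡ 3 × 19 = 57 ≡ 11 (mod 23).
Check: 16 × 11 = 176 ≡ 38 (mod 46).
x ≡ 11 (mod 23), giving 2 solutions mod 46.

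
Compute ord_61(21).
12

61 is prime, so ord(21) divides φ(61) = 60.
Divisors of 60: 1, 2, 3, 4, 5, 6, 10, 12, 15, 20, 30, 60.
Repeated squaring: 21^1 ≡ 21, 21^2 ≡ 14, 21^4 ≡ 13, 21^8 ≡ 47, 21^16 ≡ 13, 21^32 ≡ 47 (mod 61).
Test 21^d mod 61 for each divisor d in increasing order:
21^1 ≡ 21
21^2 ≡ 14
21^3 = 21^2·21^1 ≡ 50
21^4 ≡ 13
21^5 = 21^4·21^1 ≡ 29
21^6 = 21^4·21^2 ≡ 60
21^10 = 21^8·21^2 ≡ 48
21^12 = 21^8·21^4 ≡ 1  ← first divisor giving 1
The order is 12.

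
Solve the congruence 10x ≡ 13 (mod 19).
x ≡ 7 (mod 19)

gcd(10, 19) = 1, which divides 13, so solutions exist.
Find 10^(-1) mod 19 by the extended Euclidean algorithm:
19 = 1 × 10 + 9  ⟹  9 = (1)·19 + (-1)·10
10 = 1 × 9 + 1  ⟹  1 = (-1)·19 + (2)·10
So (2)·10 ≡ 1 (mod 19), i.e. 10^(-1) ≡ 2 (mod 19).
x ≡ 2 × 13 = 26 ≡ 7 (mod 19).
Check: 10 × 7 = 70 ≡ 13 (mod 19).
Unique solution: x ≡ 7 (mod 19)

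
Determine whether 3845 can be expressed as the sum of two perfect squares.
1² + 62² (a=1, b=62)

Factorization: 3845 = 5 × 769
By Fermat: n is sum of two squares iff every prime p ≡ 3 (mod 4) appears to even power.
All primes ≡ 3 (mod 4) appear to even power.
Search a = 0, 1, 2, … for 3845 - a² a perfect square: first hit at a = 1: 3845 - 1 = 3844 = 62².
3845 = 1² + 62² = 1 + 3844 ✓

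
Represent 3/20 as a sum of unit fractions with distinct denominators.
1/7 + 1/140

Greedy algorithm:
3/20: ceiling(20/3) = 7, use 1/7
1/140: ceiling(140/1) = 140, use 1/140
Result: 3/20 = 1/7 + 1/140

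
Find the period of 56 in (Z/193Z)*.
96

193 is prime, so ord(56) divides φ(193) = 192.
Divisors of 192: 1, 2, 3, 4, 6, 8, 12, 16, 24, 32, 48, 64, 96, 192.
Repeated squaring: 56^1 ≡ 56, 56^2 ≡ 48, 56^4 ≡ 181, 56^8 ≡ 144, 56^16 ≡ 85, 56^32 ≡ 84, 56^64 ≡ 108, 56^128 ≡ 84 (mod 193).
Test 56^d mod 193 for each divisor d in increasing order:
56^1 ≡ 56
56^2 ≡ 48
56^3 = 56^2·56^1 ≡ 179
56^4 ≡ 181
56^6 = 56^4·56^2 ≡ 3
56^8 ≡ 144
56^12 = 56^8·56^4 ≡ 9
56^16 ≡ 85
56^24 = 56^16·56^8 ≡ 81
56^32 ≡ 84
56^48 = 56^32·56^16 ≡ 192
56^64 ≡ 108
56^96 = 56^64·56^32 ≡ 1  ← first divisor giving 1
The order is 96.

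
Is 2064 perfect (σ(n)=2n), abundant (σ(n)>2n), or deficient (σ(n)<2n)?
abundant

Proper divisors of 2064: sum = 1 + 2 + 3 + 4 + 6 + 8 + 12 + 16 + ... + 344 + 516 + 688 + 1032 (19 divisors) = 3392
Since 3392 > 2064, 2064 is abundant.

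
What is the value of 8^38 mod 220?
104

Repeated squaring. Binary of 38 = 100110.
8^1 ≡ 8 (mod 220); 8^2 ≡ 64 (mod 220); 8^4 ≡ 136 (mod 220); 8^8 ≡ 16 (mod 220); 8^16 ≡ 36 (mod 220); 8^32 ≡ 196 (mod 220)
8^38 = 8^2 × 8^4 × 8^32 ≡ 104 (mod 220)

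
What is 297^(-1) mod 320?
153

gcd(297, 320) = 1, so the inverse exists.
Extended Euclidean algorithm on (320, 297):
320 = 1 × 297 + 23  ⟹  23 = (1)·320 + (-1)·297
297 = 12 × 23 + 21  ⟹  21 = (-12)·320 + (13)·297
23 = 1 × 21 + 2  ⟹  2 = (13)·320 + (-14)·297
21 = 10 × 2 + 1  ⟹  1 = (-142)·320 + (153)·297
So (153)·297 ≡ 1 (mod 320), i.e. 297^(-1) ≡ 153 (mod 320).
Check: 297 × 153 = 45441 ≡ 1 (mod 320)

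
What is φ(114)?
36

114 = 2 × 3 × 19
φ(n) = n × ∏(1 - 1/p) for each prime p dividing n
φ(114) = 114 × (1 - 1/2) × (1 - 1/3) × (1 - 1/19) = 36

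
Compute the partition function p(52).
281589

p(n) counts ways to write n as a sum of positive integers (order ignored).
Euler's pentagonal recurrence: p(k) = p(k-1) + p(k-2) - p(k-5) - p(k-7) + p(k-12) + p(k-15) - ... (offsets j(3j∓1)/2, signs ++--, p(0)=1, p(<0)=0).
DP table for k = 0..51: p(0)=1, p(1)=1, p(2)=2, p(3)=3, p(4)=5, p(5)=7, p(6)=11, p(7)=15, p(8)=22, p(9)=30, p(10)=42, p(11)=56, p(12)=77, p(13)=101, p(14)=135, p(15)=176, p(16)=231, p(17)=297, p(18)=385, p(19)=490, p(20)=627, p(21)=792, p(22)=1002, p(23)=1255, p(24)=1575, p(25)=1958, p(26)=2436, p(27)=3010, p(28)=3718, p(29)=4565, p(30)=5604, p(31)=6842, p(32)=8349, p(33)=10143, p(34)=12310, p(35)=14883, p(36)=17977, p(37)=21637, p(38)=26015, p(39)=31185, p(40)=37338, p(41)=44583, p(42)=53174, p(43)=63261, p(44)=75175, p(45)=89134, p(46)=105558, p(47)=124754, p(48)=147273, p(49)=173525, p(50)=204226, p(51)=239943.
Final step: p(52) = p(51) + p(50) - p(47) - p(45) + p(40) + p(37) - p(30) - p(26) + p(17) + p(12) - p(1)
= 239943 + 204226 - 124754 - 89134 + 37338 + 21637 - 5604 - 2436 + 297 + 77 - 1
= 281589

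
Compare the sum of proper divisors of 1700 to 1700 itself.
abundant

Proper divisors of 1700: sum = 1 + 2 + 4 + 5 + 10 + 17 + 20 + 25 + ... + 170 + 340 + 425 + 850 (17 divisors) = 2206
Since 2206 > 1700, 1700 is abundant.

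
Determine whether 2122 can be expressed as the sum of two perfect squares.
21² + 41² (a=21, b=41)

Factorization: 2122 = 2 × 1061
By Fermat: n is sum of two squares iff every prime p ≡ 3 (mod 4) appears to even power.
All primes ≡ 3 (mod 4) appear to even power.
Search a = 0, 1, 2, … for 2122 - a² a perfect square: first hit at a = 21: 2122 - 441 = 1681 = 41².
2122 = 21² + 41² = 441 + 1681 ✓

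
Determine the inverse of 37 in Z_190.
113

gcd(37, 190) = 1, so the inverse exists.
Extended Euclidean algorithm on (190, 37):
190 = 5 × 37 + 5  ⟹  5 = (1)·190 + (-5)·37
37 = 7 × 5 + 2  ⟹  2 = (-7)·190 + (36)·37
5 = 2 × 2 + 1  ⟹  1 = (15)·190 + (-77)·37
So (-77)·37 ≡ 1 (mod 190), i.e. 37^(-1) ≡ -77 ≡ 113 (mod 190).
Check: 37 × 113 = 4181 ≡ 1 (mod 190)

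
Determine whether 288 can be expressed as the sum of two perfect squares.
12² + 12² (a=12, b=12)

Factorization: 288 = 2^5 × 3^2
By Fermat: n is sum of two squares iff every prime p ≡ 3 (mod 4) appears to even power.
All primes ≡ 3 (mod 4) appear to even power.
Search a = 0, 1, 2, … for 288 - a² a perfect square: first hit at a = 12: 288 - 144 = 144 = 12².
288 = 12² + 12² = 144 + 144 ✓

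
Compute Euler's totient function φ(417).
276

417 = 3 × 139
φ(n) = n × ∏(1 - 1/p) for each prime p dividing n
φ(417) = 417 × (1 - 1/3) × (1 - 1/139) = 276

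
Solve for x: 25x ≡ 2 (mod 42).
x ≡ 32 (mod 42)

gcd(25, 42) = 1, which divides 2, so solutions exist.
Find 25^(-1) mod 42 by the extended Euclidean algorithm:
42 = 1 × 25 + 17  ⟹  17 = (1)·42 + (-1)·25
25 = 1 × 17 + 8  ⟹  8 = (-1)·42 + (2)·25
17 = 2 × 8 + 1  ⟹  1 = (3)·42 + (-5)·25
So (-5)·25 ≡ 1 (mod 42), i.e. 25^(-1) ≡ -5 ≡ 37 (mod 42).
x ≡ 37 × 2 = 74 ≡ 32 (mod 42).
Check: 25 × 32 = 800 ≡ 2 (mod 42).
Unique solution: x ≡ 32 (mod 42)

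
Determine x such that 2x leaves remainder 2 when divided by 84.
x ≡ 1 (mod 42)

gcd(2, 84) = 2, which divides 2, so solutions exist.
Divide through by 2: x ≡ 1 (mod 42).
The coefficient of x is now 1, so x ≡ 1 (mod 42).
Check: 2 × 1 = 2 ≡ 2 (mod 84).
x ≡ 1 (mod 42), giving 2 solutions mod 84.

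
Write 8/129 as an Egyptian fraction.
1/17 + 1/314 + 1/137721 + 1/31611652014

Greedy algorithm:
8/129: ceiling(129/8) = 17, use 1/17
7/2193: ceiling(2193/7) = 314, use 1/314
5/688602: ceiling(688602/5) = 137721, use 1/137721
1/31611652014: ceiling(31611652014/1) = 31611652014, use 1/31611652014
Result: 8/129 = 1/17 + 1/314 + 1/137721 + 1/31611652014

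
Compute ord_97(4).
24

97 is prime, so ord(4) divides φ(97) = 96.
Divisors of 96: 1, 2, 3, 4, 6, 8, 12, 16, 24, 32, 48, 96.
Repeated squaring: 4^1 ≡ 4, 4^2 ≡ 16, 4^4 ≡ 62, 4^8 ≡ 61, 4^16 ≡ 35, 4^32 ≡ 61, 4^64 ≡ 35 (mod 97).
Test 4^d mod 97 for each divisor d in increasing order:
4^1 ≡ 4
4^2 ≡ 16
4^3 = 4^2·4^1 ≡ 64
4^4 ≡ 62
4^6 = 4^4·4^2 ≡ 22
4^8 ≡ 61
4^12 = 4^8·4^4 ≡ 96
4^16 ≡ 35
4^24 = 4^16·4^8 ≡ 1  ← first divisor giving 1
The order is 24.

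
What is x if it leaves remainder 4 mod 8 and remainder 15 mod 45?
60

Using Chinese Remainder Theorem:
M = 8 × 45 = 360
M1 = 45, M2 = 8
y1 = 45^(-1) mod 8 = 5
y2 = 8^(-1) mod 45 = 17
x = (4×45×5 + 15×8×17) mod 360 = 60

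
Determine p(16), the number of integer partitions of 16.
231

p(n) counts ways to write n as a sum of positive integers (order ignored).
Euler's pentagonal recurrence: p(k) = p(k-1) + p(k-2) - p(k-5) - p(k-7) + p(k-12) + p(k-15) - ... (offsets j(3j∓1)/2, signs ++--, p(0)=1, p(<0)=0).
DP table for k = 0..15: p(0)=1, p(1)=1, p(2)=2, p(3)=3, p(4)=5, p(5)=7, p(6)=11, p(7)=15, p(8)=22, p(9)=30, p(10)=42, p(11)=56, p(12)=77, p(13)=101, p(14)=135, p(15)=176.
Final step: p(16) = p(15) + p(14) - p(11) - p(9) + p(4) + p(1)
= 176 + 135 - 56 - 30 + 5 + 1
= 231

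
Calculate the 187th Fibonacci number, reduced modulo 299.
281

Matrix identity: Q^n = [[F_(n+1), F_n], [F_n, F_(n-1)]] with Q = [[1,1],[1,0]].
n = 187 = 10111011₂. Square-and-multiply, entries mod 299:
Q^1 = [[1,1],[1,0]]
Q^2 = (Q^1)² = [[2,1],[1,1]]
Q^5 = (Q^2)²·Q = [[8,5],[5,3]]
Q^11 = (Q^5)²·Q = [[144,89],[89,55]]
Q^23 = (Q^11)²·Q = [[23,252],[252,70]]
Q^46 = (Q^23)² = [[47,114],[114,232]]
Q^93 = (Q^46)²·Q = [[68,255],[255,112]]
Q^187 = (Q^93)²·Q = [[135,281],[281,153]]
F_187 mod 299 = Q^187[0][1] = 281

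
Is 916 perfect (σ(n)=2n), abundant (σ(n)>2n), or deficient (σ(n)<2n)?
deficient

Proper divisors of 916: sum = 1 + 2 + 4 + 229 + 458 = 694
Since 694 < 916, 916 is deficient.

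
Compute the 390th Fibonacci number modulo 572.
220

Matrix identity: Q^n = [[F_(n+1), F_n], [F_n, F_(n-1)]] with Q = [[1,1],[1,0]].
n = 390 = 110000110₂. Square-and-multiply, entries mod 572:
Q^1 = [[1,1],[1,0]]
Q^3 = (Q^1)²·Q = [[3,2],[2,1]]
Q^6 = (Q^3)² = [[13,8],[8,5]]
Q^12 = (Q^6)² = [[233,144],[144,89]]
Q^24 = (Q^12)² = [[93,36],[36,57]]
Q^48 = (Q^24)² = [[221,252],[252,541]]
Q^97 = (Q^48)²·Q = [[65,233],[233,404]]
Q^195 = (Q^97)²·Q = [[195,170],[170,25]]
Q^390 = (Q^195)² = [[1,220],[220,353]]
F_390 mod 572 = Q^390[0][1] = 220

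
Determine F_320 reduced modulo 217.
7

Matrix identity: Q^n = [[F_(n+1), F_n], [F_n, F_(n-1)]] with Q = [[1,1],[1,0]].
n = 320 = 101000000₂. Square-and-multiply, entries mod 217:
Q^1 = [[1,1],[1,0]]
Q^2 = (Q^1)² = [[2,1],[1,1]]
Q^5 = (Q^2)²·Q = [[8,5],[5,3]]
Q^10 = (Q^5)² = [[89,55],[55,34]]
Q^20 = (Q^10)² = [[96,38],[38,58]]
Q^40 = (Q^20)² = [[27,210],[210,34]]
Q^80 = (Q^40)² = [[127,7],[7,120]]
Q^160 = (Q^80)² = [[120,210],[210,127]]
Q^320 = (Q^160)² = [[127,7],[7,120]]
F_320 mod 217 = Q^320[0][1] = 7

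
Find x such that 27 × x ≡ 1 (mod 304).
259

gcd(27, 304) = 1, so the inverse exists.
Extended Euclidean algorithm on (304, 27):
304 = 11 × 27 + 7  ⟹  7 = (1)·304 + (-11)·27
27 = 3 × 7 + 6  ⟹  6 = (-3)·304 + (34)·27
7 = 1 × 6 + 1  ⟹  1 = (4)·304 + (-45)·27
So (-45)·27 ≡ 1 (mod 304), i.e. 27^(-1) ≡ -45 ≡ 259 (mod 304).
Check: 27 × 259 = 6993 ≡ 1 (mod 304)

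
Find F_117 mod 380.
262

Matrix identity: Q^n = [[F_(n+1), F_n], [F_n, F_(n-1)]] with Q = [[1,1],[1,0]].
n = 117 = 1110101₂. Square-and-multiply, entries mod 380:
Q^1 = [[1,1],[1,0]]
Q^3 = (Q^1)²·Q = [[3,2],[2,1]]
Q^7 = (Q^3)²·Q = [[21,13],[13,8]]
Q^14 = (Q^7)² = [[230,377],[377,233]]
Q^29 = (Q^14)²·Q = [[220,89],[89,131]]
Q^58 = (Q^29)² = [[81,79],[79,2]]
Q^117 = (Q^58)²·Q = [[359,262],[262,97]]
F_117 mod 380 = Q^117[0][1] = 262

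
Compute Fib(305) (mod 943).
815

Matrix identity: Q^n = [[F_(n+1), F_n], [F_n, F_(n-1)]] with Q = [[1,1],[1,0]].
n = 305 = 100110001₂. Square-and-multiply, entries mod 943:
Q^1 = [[1,1],[1,0]]
Q^2 = (Q^1)² = [[2,1],[1,1]]
Q^4 = (Q^2)² = [[5,3],[3,2]]
Q^9 = (Q^4)²·Q = [[55,34],[34,21]]
Q^19 = (Q^9)²·Q = [[164,409],[409,698]]
Q^38 = (Q^19)² = [[862,819],[819,43]]
Q^76 = (Q^38)² = [[248,940],[940,251]]
Q^152 = (Q^76)² = [[218,389],[389,772]]
Q^305 = (Q^152)²·Q = [[238,815],[815,366]]
F_305 mod 943 = Q^305[0][1] = 815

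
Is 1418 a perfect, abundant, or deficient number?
deficient

Proper divisors of 1418: sum = 1 + 2 + 709 = 712
Since 712 < 1418, 1418 is deficient.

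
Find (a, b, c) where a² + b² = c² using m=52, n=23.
(2175, 2392, 3233)

Euclid's formula: a = m² - n², b = 2mn, c = m² + n²
m = 52, n = 23
a = 52² - 23² = 2704 - 529 = 2175
b = 2 × 52 × 23 = 2392
c = 52² + 23² = 2704 + 529 = 3233
Verification: 2175² + 2392² = 4730625 + 5721664 = 10452289 = 3233² ✓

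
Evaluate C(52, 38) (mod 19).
1

Using Lucas' theorem:
Write n=52 and k=38 in base 19:
n in base 19: [2, 14]
k in base 19: [2, 0]
C(52,38) mod 19 = ∏ C(n_i, k_i) mod 19
Digit binomials (mod 19): C(2,2) = 1; C(14,0) = 1
Product: 1 × 1 = 1 ≡ 1 (mod 19)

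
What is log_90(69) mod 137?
114

Baby-step giant-step with step n = ⌈√137⌉ = 12.
Baby steps 90^j mod 137 (j:value) for j=0..11: 0:1, 1:90, 2:17, 3:23, 4:15, 5:117, 6:118, 7:71, 8:88, 9:111, 10:126, 11:106.
Giant-step multiplier: 90^(-12) ≡ 90^(136-12) = 90^124 ≡ 63 (mod 137).
Giant steps γ_i = 69·63^i mod 137: γ_0=69, γ_1=100, γ_2=135, γ_3=11, γ_4=8, γ_5=93, γ_6=105, γ_7=39, γ_8=128, γ_9=118 (in table at j=6).
x = i·n + j = 9·12 + 6 = 114.
Check: 90^114 ≡ 69 (mod 137).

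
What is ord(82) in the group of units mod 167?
166

167 is prime, so ord(82) divides φ(167) = 166.
Divisors of 166: 1, 2, 83, 166.
Repeated squaring: 82^1 ≡ 82, 82^2 ≡ 44, 82^4 ≡ 99, 82^8 ≡ 115, 82^16 ≡ 32, 82^32 ≡ 22, 82^64 ≡ 150, 82^128 ≡ 122 (mod 167).
Test 82^d mod 167 for each divisor d in increasing order:
82^1 ≡ 82
82^2 ≡ 44
82^83 = 82^64·82^16·82^2·82^1 ≡ 166
82^166 = 82^128·82^32·82^4·82^2 ≡ 1  ← first divisor giving 1
The order is 166.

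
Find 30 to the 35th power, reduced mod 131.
32

Repeated squaring. Binary of 35 = 100011.
30^1 ≡ 30 (mod 131); 30^2 ≡ 114 (mod 131); 30^4 ≡ 27 (mod 131); 30^8 ≡ 74 (mod 131); 30^16 ≡ 105 (mod 131); 30^32 ≡ 21 (mod 131)
30^35 = 30^1 × 30^2 × 30^32 ≡ 32 (mod 131)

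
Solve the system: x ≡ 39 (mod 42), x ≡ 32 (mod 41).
1467

Using Chinese Remainder Theorem:
M = 42 × 41 = 1722
M1 = 41, M2 = 42
y1 = 41^(-1) mod 42 = 41
y2 = 42^(-1) mod 41 = 1
x = (39×41×41 + 32×42×1) mod 1722 = 1467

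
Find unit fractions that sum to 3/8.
1/3 + 1/24

Greedy algorithm:
3/8: ceiling(8/3) = 3, use 1/3
1/24: ceiling(24/1) = 24, use 1/24
Result: 3/8 = 1/3 + 1/24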